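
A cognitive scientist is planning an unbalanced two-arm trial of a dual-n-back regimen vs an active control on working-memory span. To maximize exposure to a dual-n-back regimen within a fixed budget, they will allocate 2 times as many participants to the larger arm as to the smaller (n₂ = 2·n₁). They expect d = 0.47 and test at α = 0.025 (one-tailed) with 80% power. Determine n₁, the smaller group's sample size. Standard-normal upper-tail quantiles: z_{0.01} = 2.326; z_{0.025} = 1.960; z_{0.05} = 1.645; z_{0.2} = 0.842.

With allocation ratio k = n₂/n₁ = 2, Var(x̄₁−x̄₂) = σ²(1/n₁ + 1/(k·n₁)) = σ²·(k+1)/(k·n₁).
So n₁ = (1 + 1/k)·((z_{α} + z_β)/d)² = 1.500 × (2.802/0.47)².
n₁ = 1.500 × 35.54 = 53.3.
Round up: n₁ = 54, giving n₂ = 2 × 54 = 108.

n₁ = 54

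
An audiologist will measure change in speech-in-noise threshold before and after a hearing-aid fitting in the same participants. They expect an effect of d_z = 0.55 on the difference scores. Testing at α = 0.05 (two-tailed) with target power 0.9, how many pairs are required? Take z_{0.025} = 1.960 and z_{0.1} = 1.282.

n = 35 pairs

For a paired (one-sample on differences) test: n = ((z_{α/2} + z_β) / d)².
z_{α/2} + z_β = 1.960 + 1.282 = 3.242.
n = (3.242 / 0.55)² = 5.895² = 34.75.
Round up.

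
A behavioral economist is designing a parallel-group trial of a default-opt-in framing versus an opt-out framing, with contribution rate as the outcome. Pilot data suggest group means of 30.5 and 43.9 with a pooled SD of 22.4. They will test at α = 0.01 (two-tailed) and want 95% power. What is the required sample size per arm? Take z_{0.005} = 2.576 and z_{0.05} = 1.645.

n = 100 per group

Cohen's d = |M₁ − M₂| / SD_pooled = |30.5 − 43.9| / 22.4 = 13.4 / 22.4 = 0.598.
For two independent groups with equal n: n = 2·((z_{α/2} + z_β) / d)².
z_{α/2} + z_β = 2.576 + 1.645 = 4.221.
n = 2 × (4.221 / 0.598)² = 2 × 7.059² = 2 × 49.82 = 99.6.
Round up to the next whole participant.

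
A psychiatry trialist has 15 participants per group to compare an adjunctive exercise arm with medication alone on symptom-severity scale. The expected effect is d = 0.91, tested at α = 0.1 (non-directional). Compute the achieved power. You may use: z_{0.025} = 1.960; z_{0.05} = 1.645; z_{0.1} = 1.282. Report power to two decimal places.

For two equal groups, power = Φ(d·√(n/2) − z_{α/2}).
d·√(n/2) = 0.91 × √(15/2) = 0.91 × 2.739 = 2.492.
z_β = 2.492 − 1.645 = 0.847.
Power = Φ(0.847) = 0.802.

power ≈ 0.80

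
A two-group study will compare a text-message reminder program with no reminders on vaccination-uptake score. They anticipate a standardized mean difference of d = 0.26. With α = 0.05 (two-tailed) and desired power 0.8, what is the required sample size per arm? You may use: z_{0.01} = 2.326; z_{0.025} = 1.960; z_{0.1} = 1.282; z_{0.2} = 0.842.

For two independent groups with equal n: n = 2·((z_{α/2} + z_β) / d)².
z_{α/2} + z_β = 1.960 + 0.842 = 2.802.
n = 2 × (2.802 / 0.26)² = 2 × 10.777² = 2 × 116.14 = 232.3.
Round up to the next whole participant.

n = 233 per group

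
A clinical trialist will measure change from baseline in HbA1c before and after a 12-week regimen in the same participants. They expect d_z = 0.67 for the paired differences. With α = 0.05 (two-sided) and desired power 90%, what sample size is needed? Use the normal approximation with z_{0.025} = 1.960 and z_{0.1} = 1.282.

For a paired (one-sample on differences) test: n = ((z_{α/2} + z_β) / d)².
z_{α/2} + z_β = 1.960 + 1.282 = 3.242.
n = (3.242 / 0.67)² = 4.839² = 23.41.
Round up.

n = 24 pairs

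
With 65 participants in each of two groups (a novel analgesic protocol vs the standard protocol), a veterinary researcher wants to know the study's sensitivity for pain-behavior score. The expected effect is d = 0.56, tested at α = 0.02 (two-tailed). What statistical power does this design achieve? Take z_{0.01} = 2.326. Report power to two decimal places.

power ≈ 0.81

For two equal groups, power = Φ(d·√(n/2) − z_{α/2}).
d·√(n/2) = 0.56 × √(65/2) = 0.56 × 5.701 = 3.192.
z_β = 3.192 − 2.326 = 0.866.
Power = Φ(0.866) = 0.807.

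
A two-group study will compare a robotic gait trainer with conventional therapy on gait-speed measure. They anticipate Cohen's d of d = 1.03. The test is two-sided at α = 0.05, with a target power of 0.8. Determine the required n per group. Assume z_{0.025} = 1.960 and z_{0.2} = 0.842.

For two independent groups with equal n: n = 2·((z_{α/2} + z_β) / d)².
z_{α/2} + z_β = 1.960 + 0.842 = 2.802.
n = 2 × (2.802 / 1.03)² = 2 × 2.720² = 2 × 7.40 = 14.8.
Round up to the next whole participant.

n = 15 per group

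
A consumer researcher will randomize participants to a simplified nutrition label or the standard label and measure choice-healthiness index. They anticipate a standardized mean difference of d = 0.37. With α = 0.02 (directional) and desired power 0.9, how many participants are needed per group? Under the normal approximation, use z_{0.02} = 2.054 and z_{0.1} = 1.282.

For two independent groups with equal n: n = 2·((z_{α} + z_β) / d)².
z_{α} + z_β = 2.054 + 1.282 = 3.336.
n = 2 × (3.336 / 0.37)² = 2 × 9.016² = 2 × 81.29 = 162.6.
Round up to the next whole participant.

n = 163 per group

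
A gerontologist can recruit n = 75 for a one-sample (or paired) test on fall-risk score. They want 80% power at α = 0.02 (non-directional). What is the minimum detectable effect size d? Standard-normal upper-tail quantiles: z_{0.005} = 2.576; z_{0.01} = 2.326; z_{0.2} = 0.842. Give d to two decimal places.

d_min ≈ 0.37

For a single sample (or paired design) of n = 75: d_min = (z_{α/2} + z_β)/√n.
z-sum = 2.326 + 0.842 = 3.168.
d_min = 3.168 / √75 = 3.168 / 8.660 = 0.366.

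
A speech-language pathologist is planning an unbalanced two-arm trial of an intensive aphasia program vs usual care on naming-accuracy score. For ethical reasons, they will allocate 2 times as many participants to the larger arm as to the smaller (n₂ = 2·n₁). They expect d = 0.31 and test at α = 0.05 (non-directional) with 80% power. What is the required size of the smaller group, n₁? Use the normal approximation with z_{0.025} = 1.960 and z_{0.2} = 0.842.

n₁ = 123

With allocation ratio k = n₂/n₁ = 2, Var(x̄₁−x̄₂) = σ²(1/n₁ + 1/(k·n₁)) = σ²·(k+1)/(k·n₁).
So n₁ = (1 + 1/k)·((z_{α/2} + z_β)/d)² = 1.500 × (2.802/0.31)².
n₁ = 1.500 × 81.70 = 122.5.
Round up: n₁ = 123, giving n₂ = 2 × 123 = 246.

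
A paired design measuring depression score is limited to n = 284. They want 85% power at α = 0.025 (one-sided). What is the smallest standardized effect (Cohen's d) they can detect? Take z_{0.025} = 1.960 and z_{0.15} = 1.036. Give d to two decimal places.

For a single sample (or paired design) of n = 284: d_min = (z_{α} + z_β)/√n.
z-sum = 1.960 + 1.036 = 2.996.
d_min = 2.996 / √284 = 2.996 / 16.852 = 0.178.

d_min ≈ 0.18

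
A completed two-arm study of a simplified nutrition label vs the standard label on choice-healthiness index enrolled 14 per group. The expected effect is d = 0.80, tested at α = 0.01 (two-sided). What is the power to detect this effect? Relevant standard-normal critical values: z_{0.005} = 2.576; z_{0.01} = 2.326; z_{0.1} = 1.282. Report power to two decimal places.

power ≈ 0.32

For two equal groups, power = Φ(d·√(n/2) − z_{α/2}).
d·√(n/2) = 0.80 × √(14/2) = 0.80 × 2.646 = 2.117.
z_β = 2.117 − 2.576 = -0.459.
Power = Φ(-0.459) = 0.323.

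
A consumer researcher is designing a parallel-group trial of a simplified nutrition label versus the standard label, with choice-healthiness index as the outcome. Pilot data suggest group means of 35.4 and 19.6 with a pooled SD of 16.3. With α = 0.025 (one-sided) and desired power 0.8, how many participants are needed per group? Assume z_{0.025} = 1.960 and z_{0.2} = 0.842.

Cohen's d = |M₁ − M₂| / SD_pooled = |35.4 − 19.6| / 16.3 = 15.8 / 16.3 = 0.969.
For two independent groups with equal n: n = 2·((z_{α} + z_β) / d)².
z_{α} + z_β = 1.960 + 0.842 = 2.802.
n = 2 × (2.802 / 0.969)² = 2 × 2.892² = 2 × 8.36 = 16.7.
Round up to the next whole participant.

n = 17 per group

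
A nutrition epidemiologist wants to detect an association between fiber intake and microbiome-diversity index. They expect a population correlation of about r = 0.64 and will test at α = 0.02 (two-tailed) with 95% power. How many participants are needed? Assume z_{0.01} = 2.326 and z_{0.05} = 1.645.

n = 31

Fisher's z: C = ½·ln((1+r)/(1−r)) = ½·ln(4.5556) = 0.7582.
n = ((z_{α/2} + z_β)/C)² + 3.
(2.326 + 1.645) / 0.7582 = 3.971 / 0.7582 = 5.237.
n = 5.237² + 3 = 27.43 + 3 = 30.4.
Round up.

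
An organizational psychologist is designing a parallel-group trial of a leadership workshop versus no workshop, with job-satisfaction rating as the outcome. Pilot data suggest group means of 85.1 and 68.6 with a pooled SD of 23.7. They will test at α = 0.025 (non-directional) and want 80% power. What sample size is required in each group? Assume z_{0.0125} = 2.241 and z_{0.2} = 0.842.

Cohen's d = |M₁ − M₂| / SD_pooled = |85.1 − 68.6| / 23.7 = 16.5 / 23.7 = 0.696.
For two independent groups with equal n: n = 2·((z_{α/2} + z_β) / d)².
z_{α/2} + z_β = 2.241 + 0.842 = 3.083.
n = 2 × (3.083 / 0.696)² = 2 × 4.430² = 2 × 19.62 = 39.2.
Round up to the next whole participant.

n = 40 per group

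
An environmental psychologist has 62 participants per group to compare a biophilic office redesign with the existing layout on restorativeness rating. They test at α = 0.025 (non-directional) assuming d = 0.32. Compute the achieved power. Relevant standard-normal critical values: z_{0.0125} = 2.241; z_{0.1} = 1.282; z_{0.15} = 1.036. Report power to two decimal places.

For two equal groups, power = Φ(d·√(n/2) − z_{α/2}).
d·√(n/2) = 0.32 × √(62/2) = 0.32 × 5.568 = 1.782.
z_β = 1.782 − 2.241 = -0.459.
Power = Φ(-0.459) = 0.323.

power ≈ 0.32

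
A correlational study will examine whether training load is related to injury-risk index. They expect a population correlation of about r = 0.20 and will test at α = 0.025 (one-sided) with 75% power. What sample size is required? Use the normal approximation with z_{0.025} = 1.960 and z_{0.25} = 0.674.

Fisher's z: C = ½·ln((1+r)/(1−r)) = ½·ln(1.5000) = 0.2027.
n = ((z_{α} + z_β)/C)² + 3.
(1.960 + 0.674) / 0.2027 = 2.634 / 0.2027 = 12.995.
n = 12.995² + 3 = 168.86 + 3 = 171.9.
Round up.

n = 172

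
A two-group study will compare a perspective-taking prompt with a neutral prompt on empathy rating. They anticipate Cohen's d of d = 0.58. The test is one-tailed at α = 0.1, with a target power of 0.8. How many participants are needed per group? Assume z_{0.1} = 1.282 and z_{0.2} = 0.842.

n = 27 per group

For two independent groups with equal n: n = 2·((z_{α} + z_β) / d)².
z_{α} + z_β = 1.282 + 0.842 = 2.124.
n = 2 × (2.124 / 0.58)² = 2 × 3.662² = 2 × 13.41 = 26.8.
Round up to the next whole participant.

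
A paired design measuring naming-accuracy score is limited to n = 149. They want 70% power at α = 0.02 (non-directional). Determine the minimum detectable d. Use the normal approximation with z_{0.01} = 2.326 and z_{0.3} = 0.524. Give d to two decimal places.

For a single sample (or paired design) of n = 149: d_min = (z_{α/2} + z_β)/√n.
z-sum = 2.326 + 0.524 = 2.850.
d_min = 2.850 / √149 = 2.850 / 12.207 = 0.233.

d_min ≈ 0.23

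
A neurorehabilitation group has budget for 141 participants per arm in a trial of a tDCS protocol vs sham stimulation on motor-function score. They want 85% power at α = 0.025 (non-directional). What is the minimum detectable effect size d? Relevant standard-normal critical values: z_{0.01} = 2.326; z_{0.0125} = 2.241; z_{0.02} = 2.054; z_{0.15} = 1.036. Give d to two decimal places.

For two independent groups of n = 141 each: d_min = (z_{α/2} + z_β)·√(2/n).
z-sum = 2.241 + 1.036 = 3.277.
d_min = 3.277 × √(2/141) = 3.277 × 0.1191 = 0.390.

d_min ≈ 0.39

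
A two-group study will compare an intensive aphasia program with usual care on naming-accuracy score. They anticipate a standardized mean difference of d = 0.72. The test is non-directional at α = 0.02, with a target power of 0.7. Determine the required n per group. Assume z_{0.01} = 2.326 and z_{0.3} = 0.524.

n = 32 per group

For two independent groups with equal n: n = 2·((z_{α/2} + z_β) / d)².
z_{α/2} + z_β = 2.326 + 0.524 = 2.850.
n = 2 × (2.850 / 0.72)² = 2 × 3.958² = 2 × 15.67 = 31.3.
Round up to the next whole participant.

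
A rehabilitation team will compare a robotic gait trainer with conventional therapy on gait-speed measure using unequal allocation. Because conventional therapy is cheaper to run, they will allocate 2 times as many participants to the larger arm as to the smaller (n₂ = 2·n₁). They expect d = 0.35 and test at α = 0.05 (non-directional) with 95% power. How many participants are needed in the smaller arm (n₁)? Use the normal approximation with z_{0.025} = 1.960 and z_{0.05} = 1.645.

n₁ = 160

With allocation ratio k = n₂/n₁ = 2, Var(x̄₁−x̄₂) = σ²(1/n₁ + 1/(k·n₁)) = σ²·(k+1)/(k·n₁).
So n₁ = (1 + 1/k)·((z_{α/2} + z_β)/d)² = 1.500 × (3.605/0.35)².
n₁ = 1.500 × 106.09 = 159.1.
Round up: n₁ = 160, giving n₂ = 2 × 160 = 320.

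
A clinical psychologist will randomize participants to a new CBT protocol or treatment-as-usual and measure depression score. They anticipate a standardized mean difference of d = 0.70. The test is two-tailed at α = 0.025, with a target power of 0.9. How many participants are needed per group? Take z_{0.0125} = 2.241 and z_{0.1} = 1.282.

n = 51 per group

For two independent groups with equal n: n = 2·((z_{α/2} + z_β) / d)².
z_{α/2} + z_β = 2.241 + 1.282 = 3.523.
n = 2 × (3.523 / 0.70)² = 2 × 5.033² = 2 × 25.33 = 50.7.
Round up to the next whole participant.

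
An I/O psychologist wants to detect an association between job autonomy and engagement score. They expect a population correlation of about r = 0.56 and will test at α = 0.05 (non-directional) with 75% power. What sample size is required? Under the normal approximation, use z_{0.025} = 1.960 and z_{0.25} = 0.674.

Fisher's z: C = ½·ln((1+r)/(1−r)) = ½·ln(3.5455) = 0.6328.
n = ((z_{α/2} + z_β)/C)² + 3.
(1.960 + 0.674) / 0.6328 = 2.634 / 0.6328 = 4.162.
n = 4.162² + 3 = 17.33 + 3 = 20.3.
Round up.

n = 21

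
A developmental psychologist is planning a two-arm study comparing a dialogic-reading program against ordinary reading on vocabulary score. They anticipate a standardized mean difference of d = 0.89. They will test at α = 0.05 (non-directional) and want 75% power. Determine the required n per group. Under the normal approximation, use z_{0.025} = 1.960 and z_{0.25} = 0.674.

For two independent groups with equal n: n = 2·((z_{α/2} + z_β) / d)².
z_{α/2} + z_β = 1.960 + 0.674 = 2.634.
n = 2 × (2.634 / 0.89)² = 2 × 2.960² = 2 × 8.76 = 17.5.
Round up to the next whole participant.

n = 18 per group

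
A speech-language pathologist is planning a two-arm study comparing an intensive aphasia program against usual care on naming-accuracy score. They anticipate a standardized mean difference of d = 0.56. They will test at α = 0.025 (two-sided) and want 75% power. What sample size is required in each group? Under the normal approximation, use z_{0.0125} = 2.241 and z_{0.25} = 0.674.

n = 55 per group

For two independent groups with equal n: n = 2·((z_{α/2} + z_β) / d)².
z_{α/2} + z_β = 2.241 + 0.674 = 2.915.
n = 2 × (2.915 / 0.56)² = 2 × 5.205² = 2 × 27.10 = 54.2.
Round up to the next whole participant.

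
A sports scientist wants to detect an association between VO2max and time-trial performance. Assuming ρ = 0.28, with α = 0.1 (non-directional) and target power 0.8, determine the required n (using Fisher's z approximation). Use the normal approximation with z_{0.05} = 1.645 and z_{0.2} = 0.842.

n = 78

Fisher's z: C = ½·ln((1+r)/(1−r)) = ½·ln(1.7778) = 0.2877.
n = ((z_{α/2} + z_β)/C)² + 3.
(1.645 + 0.842) / 0.2877 = 2.487 / 0.2877 = 8.644.
n = 8.644² + 3 = 74.73 + 3 = 77.7.
Round up.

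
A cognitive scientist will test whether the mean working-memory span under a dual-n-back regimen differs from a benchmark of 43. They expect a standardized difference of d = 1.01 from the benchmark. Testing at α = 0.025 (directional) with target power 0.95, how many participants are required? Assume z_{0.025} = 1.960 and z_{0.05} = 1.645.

n = 13

For a one-sample test: n = ((z_{α} + z_β) / d)².
z_{α} + z_β = 1.960 + 1.645 = 3.605.
n = (3.605 / 1.01)² = 3.569² = 12.74.
Round up.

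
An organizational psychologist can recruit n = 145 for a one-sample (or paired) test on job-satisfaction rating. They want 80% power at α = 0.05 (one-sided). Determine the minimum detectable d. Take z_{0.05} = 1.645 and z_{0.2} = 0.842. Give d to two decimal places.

d_min ≈ 0.21

For a single sample (or paired design) of n = 145: d_min = (z_{α} + z_β)/√n.
z-sum = 1.645 + 0.842 = 2.487.
d_min = 2.487 / √145 = 2.487 / 12.042 = 0.207.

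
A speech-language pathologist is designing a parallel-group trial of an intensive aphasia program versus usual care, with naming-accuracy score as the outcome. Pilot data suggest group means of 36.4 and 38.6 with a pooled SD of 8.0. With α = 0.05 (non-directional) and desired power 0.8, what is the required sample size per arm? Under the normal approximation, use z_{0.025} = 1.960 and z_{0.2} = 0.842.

Cohen's d = |M₁ − M₂| / SD_pooled = |36.4 − 38.6| / 8.0 = 2.2 / 8.0 = 0.275.
For two independent groups with equal n: n = 2·((z_{α/2} + z_β) / d)².
z_{α/2} + z_β = 1.960 + 0.842 = 2.802.
n = 2 × (2.802 / 0.275)² = 2 × 10.189² = 2 × 103.82 = 207.6.
Round up to the next whole participant.

n = 208 per group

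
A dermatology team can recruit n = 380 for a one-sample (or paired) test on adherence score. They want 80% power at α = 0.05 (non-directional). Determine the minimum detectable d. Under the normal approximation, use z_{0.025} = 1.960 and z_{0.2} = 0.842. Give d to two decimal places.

d_min ≈ 0.14

For a single sample (or paired design) of n = 380: d_min = (z_{α/2} + z_β)/√n.
z-sum = 1.960 + 0.842 = 2.802.
d_min = 2.802 / √380 = 2.802 / 19.494 = 0.144.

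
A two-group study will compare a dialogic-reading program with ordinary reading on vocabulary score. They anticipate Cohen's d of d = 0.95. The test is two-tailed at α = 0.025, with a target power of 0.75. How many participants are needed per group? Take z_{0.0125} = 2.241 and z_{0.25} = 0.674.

For two independent groups with equal n: n = 2·((z_{α/2} + z_β) / d)².
z_{α/2} + z_β = 2.241 + 0.674 = 2.915.
n = 2 × (2.915 / 0.95)² = 2 × 3.068² = 2 × 9.42 = 18.8.
Round up to the next whole participant.

n = 19 per group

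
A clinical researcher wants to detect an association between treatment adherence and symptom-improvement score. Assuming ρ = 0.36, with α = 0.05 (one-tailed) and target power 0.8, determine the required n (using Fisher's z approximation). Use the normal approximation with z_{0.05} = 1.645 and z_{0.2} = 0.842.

n = 47

Fisher's z: C = ½·ln((1+r)/(1−r)) = ½·ln(2.1250) = 0.3769.
n = ((z_{α} + z_β)/C)² + 3.
(1.645 + 0.842) / 0.3769 = 2.487 / 0.3769 = 6.599.
n = 6.599² + 3 = 43.54 + 3 = 46.5.
Round up.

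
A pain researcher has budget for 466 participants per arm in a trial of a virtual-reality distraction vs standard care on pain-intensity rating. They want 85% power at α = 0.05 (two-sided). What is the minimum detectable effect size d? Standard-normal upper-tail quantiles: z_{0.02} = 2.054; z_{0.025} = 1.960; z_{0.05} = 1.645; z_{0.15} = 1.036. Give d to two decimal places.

d_min ≈ 0.20

For two independent groups of n = 466 each: d_min = (z_{α/2} + z_β)·√(2/n).
z-sum = 1.960 + 1.036 = 2.996.
d_min = 2.996 × √(2/466) = 2.996 × 0.0655 = 0.196.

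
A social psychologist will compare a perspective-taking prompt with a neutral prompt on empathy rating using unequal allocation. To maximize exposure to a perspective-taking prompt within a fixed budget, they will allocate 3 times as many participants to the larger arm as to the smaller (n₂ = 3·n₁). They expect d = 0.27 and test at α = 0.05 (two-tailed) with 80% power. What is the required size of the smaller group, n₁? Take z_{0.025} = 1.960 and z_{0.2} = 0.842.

n₁ = 144

With allocation ratio k = n₂/n₁ = 3, Var(x̄₁−x̄₂) = σ²(1/n₁ + 1/(k·n₁)) = σ²·(k+1)/(k·n₁).
So n₁ = (1 + 1/k)·((z_{α/2} + z_β)/d)² = 1.333 × (2.802/0.27)².
n₁ = 1.333 × 107.70 = 143.6.
Round up: n₁ = 144, giving n₂ = 3 × 144 = 432.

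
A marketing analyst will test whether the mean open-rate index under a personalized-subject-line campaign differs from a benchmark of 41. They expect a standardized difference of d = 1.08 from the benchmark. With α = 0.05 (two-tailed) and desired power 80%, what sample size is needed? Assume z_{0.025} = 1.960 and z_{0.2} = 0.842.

n = 7

For a one-sample test: n = ((z_{α/2} + z_β) / d)².
z_{α/2} + z_β = 1.960 + 0.842 = 2.802.
n = (2.802 / 1.08)² = 2.594² = 6.73.
Round up.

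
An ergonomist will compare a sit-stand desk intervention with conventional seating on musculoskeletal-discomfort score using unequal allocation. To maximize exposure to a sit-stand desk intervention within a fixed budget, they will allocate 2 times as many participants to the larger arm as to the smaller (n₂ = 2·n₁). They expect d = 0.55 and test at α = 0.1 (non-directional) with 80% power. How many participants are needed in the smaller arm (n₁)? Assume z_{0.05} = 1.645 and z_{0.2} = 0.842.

With allocation ratio k = n₂/n₁ = 2, Var(x̄₁−x̄₂) = σ²(1/n₁ + 1/(k·n₁)) = σ²·(k+1)/(k·n₁).
So n₁ = (1 + 1/k)·((z_{α/2} + z_β)/d)² = 1.500 × (2.487/0.55)².
n₁ = 1.500 × 20.45 = 30.7.
Round up: n₁ = 31, giving n₂ = 2 × 31 = 62.

n₁ = 31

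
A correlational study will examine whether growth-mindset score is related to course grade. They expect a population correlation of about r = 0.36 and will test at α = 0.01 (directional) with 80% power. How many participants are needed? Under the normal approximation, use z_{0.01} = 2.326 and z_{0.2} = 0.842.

Fisher's z: C = ½·ln((1+r)/(1−r)) = ½·ln(2.1250) = 0.3769.
n = ((z_{α} + z_β)/C)² + 3.
(2.326 + 0.842) / 0.3769 = 3.168 / 0.3769 = 8.405.
n = 8.405² + 3 = 70.65 + 3 = 73.7.
Round up.

n = 74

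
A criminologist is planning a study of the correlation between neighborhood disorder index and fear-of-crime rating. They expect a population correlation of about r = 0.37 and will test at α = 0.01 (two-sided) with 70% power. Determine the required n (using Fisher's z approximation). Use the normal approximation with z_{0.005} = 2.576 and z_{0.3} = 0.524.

n = 67

Fisher's z: C = ½·ln((1+r)/(1−r)) = ½·ln(2.1746) = 0.3884.
n = ((z_{α/2} + z_β)/C)² + 3.
(2.576 + 0.524) / 0.3884 = 3.100 / 0.3884 = 7.981.
n = 7.981² + 3 = 63.70 + 3 = 66.7.
Round up.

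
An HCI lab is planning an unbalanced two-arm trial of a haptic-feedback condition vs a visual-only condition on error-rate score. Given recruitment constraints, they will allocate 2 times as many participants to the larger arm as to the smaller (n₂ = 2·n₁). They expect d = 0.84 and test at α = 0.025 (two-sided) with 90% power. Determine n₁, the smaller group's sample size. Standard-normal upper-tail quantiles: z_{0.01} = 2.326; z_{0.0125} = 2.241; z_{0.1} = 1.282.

n₁ = 27

With allocation ratio k = n₂/n₁ = 2, Var(x̄₁−x̄₂) = σ²(1/n₁ + 1/(k·n₁)) = σ²·(k+1)/(k·n₁).
So n₁ = (1 + 1/k)·((z_{α/2} + z_β)/d)² = 1.500 × (3.523/0.84)².
n₁ = 1.500 × 17.59 = 26.4.
Round up: n₁ = 27, giving n₂ = 2 × 27 = 54.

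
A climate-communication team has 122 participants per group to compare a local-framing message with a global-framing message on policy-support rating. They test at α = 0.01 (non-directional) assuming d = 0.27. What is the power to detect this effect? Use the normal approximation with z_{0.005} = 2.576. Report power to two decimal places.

For two equal groups, power = Φ(d·√(n/2) − z_{α/2}).
d·√(n/2) = 0.27 × √(122/2) = 0.27 × 7.810 = 2.109.
z_β = 2.109 − 2.576 = -0.467.
Power = Φ(-0.467) = 0.320.

power ≈ 0.32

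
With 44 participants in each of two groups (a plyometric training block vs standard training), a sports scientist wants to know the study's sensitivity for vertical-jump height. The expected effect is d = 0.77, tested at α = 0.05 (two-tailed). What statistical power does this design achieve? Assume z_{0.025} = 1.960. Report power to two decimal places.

For two equal groups, power = Φ(d·√(n/2) − z_{α/2}).
d·√(n/2) = 0.77 × √(44/2) = 0.77 × 4.690 = 3.612.
z_β = 3.612 − 1.960 = 1.652.
Power = Φ(1.652) = 0.951.

power ≈ 0.95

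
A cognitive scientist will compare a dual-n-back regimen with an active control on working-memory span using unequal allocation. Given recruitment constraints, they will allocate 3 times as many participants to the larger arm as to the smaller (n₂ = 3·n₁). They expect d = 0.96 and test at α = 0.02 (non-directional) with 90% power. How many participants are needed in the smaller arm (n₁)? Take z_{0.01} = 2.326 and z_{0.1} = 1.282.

With allocation ratio k = n₂/n₁ = 3, Var(x̄₁−x̄₂) = σ²(1/n₁ + 1/(k·n₁)) = σ²·(k+1)/(k·n₁).
So n₁ = (1 + 1/k)·((z_{α/2} + z_β)/d)² = 1.333 × (3.608/0.96)².
n₁ = 1.333 × 14.13 = 18.8.
Round up: n₁ = 19, giving n₂ = 3 × 19 = 57.

n₁ = 19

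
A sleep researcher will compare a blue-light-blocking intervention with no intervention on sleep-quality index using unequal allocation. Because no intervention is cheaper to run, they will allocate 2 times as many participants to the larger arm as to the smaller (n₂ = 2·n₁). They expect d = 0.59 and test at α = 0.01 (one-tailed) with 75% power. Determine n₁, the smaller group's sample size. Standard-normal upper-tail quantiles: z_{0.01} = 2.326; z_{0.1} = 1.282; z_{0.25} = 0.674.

With allocation ratio k = n₂/n₁ = 2, Var(x̄₁−x̄₂) = σ²(1/n₁ + 1/(k·n₁)) = σ²·(k+1)/(k·n₁).
So n₁ = (1 + 1/k)·((z_{α} + z_β)/d)² = 1.500 × (3.000/0.59)².
n₁ = 1.500 × 25.85 = 38.8.
Round up: n₁ = 39, giving n₂ = 2 × 39 = 78.

n₁ = 39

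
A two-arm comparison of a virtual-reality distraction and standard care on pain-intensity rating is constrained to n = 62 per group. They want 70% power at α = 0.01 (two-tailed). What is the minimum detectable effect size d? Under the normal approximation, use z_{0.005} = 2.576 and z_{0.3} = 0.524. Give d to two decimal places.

d_min ≈ 0.56

For two independent groups of n = 62 each: d_min = (z_{α/2} + z_β)·√(2/n).
z-sum = 2.576 + 0.524 = 3.100.
d_min = 3.100 × √(2/62) = 3.100 × 0.1796 = 0.557.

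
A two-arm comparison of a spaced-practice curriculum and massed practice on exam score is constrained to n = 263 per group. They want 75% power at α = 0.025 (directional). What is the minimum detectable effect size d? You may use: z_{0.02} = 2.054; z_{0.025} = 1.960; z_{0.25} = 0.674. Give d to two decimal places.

d_min ≈ 0.23

For two independent groups of n = 263 each: d_min = (z_{α} + z_β)·√(2/n).
z-sum = 1.960 + 0.674 = 2.634.
d_min = 2.634 × √(2/263) = 2.634 × 0.0872 = 0.230.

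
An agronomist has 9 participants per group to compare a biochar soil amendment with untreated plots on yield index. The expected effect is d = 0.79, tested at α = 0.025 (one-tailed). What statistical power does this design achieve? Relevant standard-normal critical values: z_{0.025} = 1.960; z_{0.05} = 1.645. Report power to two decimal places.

For two equal groups, power = Φ(d·√(n/2) − z_{α}).
d·√(n/2) = 0.79 × √(9/2) = 0.79 × 2.121 = 1.676.
z_β = 1.676 − 1.960 = -0.284.
Power = Φ(-0.284) = 0.388.

power ≈ 0.39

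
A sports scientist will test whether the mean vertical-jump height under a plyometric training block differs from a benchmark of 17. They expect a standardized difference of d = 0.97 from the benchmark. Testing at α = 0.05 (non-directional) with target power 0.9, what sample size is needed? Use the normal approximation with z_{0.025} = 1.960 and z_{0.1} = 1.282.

For a one-sample test: n = ((z_{α/2} + z_β) / d)².
z_{α/2} + z_β = 1.960 + 1.282 = 3.242.
n = (3.242 / 0.97)² = 3.342² = 11.17.
Round up.

n = 12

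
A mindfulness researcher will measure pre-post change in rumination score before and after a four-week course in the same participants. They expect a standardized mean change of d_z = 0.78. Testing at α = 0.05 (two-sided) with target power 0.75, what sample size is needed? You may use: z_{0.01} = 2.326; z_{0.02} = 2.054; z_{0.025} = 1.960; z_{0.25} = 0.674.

n = 12 pairs

For a paired (one-sample on differences) test: n = ((z_{α/2} + z_β) / d)².
z_{α/2} + z_β = 1.960 + 0.674 = 2.634.
n = (2.634 / 0.78)² = 3.377² = 11.40.
Round up.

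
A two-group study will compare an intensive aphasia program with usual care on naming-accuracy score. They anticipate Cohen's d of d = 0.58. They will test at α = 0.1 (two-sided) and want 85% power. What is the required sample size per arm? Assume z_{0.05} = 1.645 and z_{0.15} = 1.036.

n = 43 per group

For two independent groups with equal n: n = 2·((z_{α/2} + z_β) / d)².
z_{α/2} + z_β = 1.645 + 1.036 = 2.681.
n = 2 × (2.681 / 0.58)² = 2 × 4.622² = 2 × 21.37 = 42.7.
Round up to the next whole participant.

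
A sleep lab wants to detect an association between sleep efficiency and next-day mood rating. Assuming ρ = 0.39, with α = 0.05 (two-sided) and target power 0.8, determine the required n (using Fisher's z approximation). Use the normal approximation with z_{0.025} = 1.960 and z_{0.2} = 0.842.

Fisher's z: C = ½·ln((1+r)/(1−r)) = ½·ln(2.2787) = 0.4118.
n = ((z_{α/2} + z_β)/C)² + 3.
(1.960 + 0.842) / 0.4118 = 2.802 / 0.4118 = 6.804.
n = 6.804² + 3 = 46.30 + 3 = 49.3.
Round up.

n = 50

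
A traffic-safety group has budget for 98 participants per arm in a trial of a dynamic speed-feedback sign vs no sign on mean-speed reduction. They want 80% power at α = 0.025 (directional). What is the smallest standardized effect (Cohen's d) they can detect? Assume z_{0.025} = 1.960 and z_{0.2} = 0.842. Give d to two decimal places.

For two independent groups of n = 98 each: d_min = (z_{α} + z_β)·√(2/n).
z-sum = 1.960 + 0.842 = 2.802.
d_min = 2.802 × √(2/98) = 2.802 × 0.1429 = 0.400.

d_min ≈ 0.40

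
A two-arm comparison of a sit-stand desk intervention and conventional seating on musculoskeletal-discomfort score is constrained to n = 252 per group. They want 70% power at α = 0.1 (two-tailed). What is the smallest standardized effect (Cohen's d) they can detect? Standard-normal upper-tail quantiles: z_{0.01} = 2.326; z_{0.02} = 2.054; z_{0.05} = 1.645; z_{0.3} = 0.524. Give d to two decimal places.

d_min ≈ 0.19

For two independent groups of n = 252 each: d_min = (z_{α/2} + z_β)·√(2/n).
z-sum = 1.645 + 0.524 = 2.169.
d_min = 2.169 × √(2/252) = 2.169 × 0.0891 = 0.193.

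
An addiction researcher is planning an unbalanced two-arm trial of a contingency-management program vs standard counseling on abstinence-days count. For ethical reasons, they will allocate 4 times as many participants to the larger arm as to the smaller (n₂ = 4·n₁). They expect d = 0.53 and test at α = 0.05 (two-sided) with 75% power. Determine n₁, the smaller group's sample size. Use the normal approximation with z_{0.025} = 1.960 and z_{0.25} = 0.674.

With allocation ratio k = n₂/n₁ = 4, Var(x̄₁−x̄₂) = σ²(1/n₁ + 1/(k·n₁)) = σ²·(k+1)/(k·n₁).
So n₁ = (1 + 1/k)·((z_{α/2} + z_β)/d)² = 1.250 × (2.634/0.53)².
n₁ = 1.250 × 24.70 = 30.9.
Round up: n₁ = 31, giving n₂ = 4 × 31 = 124.

n₁ = 31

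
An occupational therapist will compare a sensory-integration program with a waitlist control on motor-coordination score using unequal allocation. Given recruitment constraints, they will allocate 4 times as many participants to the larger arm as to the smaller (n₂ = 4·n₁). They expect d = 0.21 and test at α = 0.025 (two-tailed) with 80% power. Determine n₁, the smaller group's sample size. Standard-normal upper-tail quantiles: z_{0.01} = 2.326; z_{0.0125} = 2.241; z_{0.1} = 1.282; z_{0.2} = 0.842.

n₁ = 270

With allocation ratio k = n₂/n₁ = 4, Var(x̄₁−x̄₂) = σ²(1/n₁ + 1/(k·n₁)) = σ²·(k+1)/(k·n₁).
So n₁ = (1 + 1/k)·((z_{α/2} + z_β)/d)² = 1.250 × (3.083/0.21)².
n₁ = 1.250 × 215.53 = 269.4.
Round up: n₁ = 270, giving n₂ = 4 × 270 = 1080.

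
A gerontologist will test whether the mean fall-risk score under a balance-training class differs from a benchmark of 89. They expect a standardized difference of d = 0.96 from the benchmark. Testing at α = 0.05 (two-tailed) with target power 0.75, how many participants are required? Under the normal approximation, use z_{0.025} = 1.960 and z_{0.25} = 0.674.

For a one-sample test: n = ((z_{α/2} + z_β) / d)².
z_{α/2} + z_β = 1.960 + 0.674 = 2.634.
n = (2.634 / 0.96)² = 2.744² = 7.53.
Round up.

n = 8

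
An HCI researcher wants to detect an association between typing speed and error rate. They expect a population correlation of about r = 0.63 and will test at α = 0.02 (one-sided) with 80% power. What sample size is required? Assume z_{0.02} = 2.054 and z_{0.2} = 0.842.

n = 19

Fisher's z: C = ½·ln((1+r)/(1−r)) = ½·ln(4.4054) = 0.7414.
n = ((z_{α} + z_β)/C)² + 3.
(2.054 + 0.842) / 0.7414 = 2.896 / 0.7414 = 3.906.
n = 3.906² + 3 = 15.26 + 3 = 18.3.
Round up.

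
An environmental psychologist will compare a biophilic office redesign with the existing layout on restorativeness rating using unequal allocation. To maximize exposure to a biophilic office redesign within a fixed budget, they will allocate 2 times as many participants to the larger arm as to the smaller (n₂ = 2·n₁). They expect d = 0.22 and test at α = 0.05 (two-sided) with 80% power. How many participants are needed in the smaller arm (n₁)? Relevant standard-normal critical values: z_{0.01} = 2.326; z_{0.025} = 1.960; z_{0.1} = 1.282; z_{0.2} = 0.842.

With allocation ratio k = n₂/n₁ = 2, Var(x̄₁−x̄₂) = σ²(1/n₁ + 1/(k·n₁)) = σ²·(k+1)/(k·n₁).
So n₁ = (1 + 1/k)·((z_{α/2} + z_β)/d)² = 1.500 × (2.802/0.22)².
n₁ = 1.500 × 162.21 = 243.3.
Round up: n₁ = 244, giving n₂ = 2 × 244 = 488.

n₁ = 244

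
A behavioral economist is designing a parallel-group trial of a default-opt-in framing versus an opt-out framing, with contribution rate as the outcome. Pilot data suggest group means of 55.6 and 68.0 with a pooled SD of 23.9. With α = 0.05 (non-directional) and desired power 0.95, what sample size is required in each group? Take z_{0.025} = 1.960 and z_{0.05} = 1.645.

Cohen's d = |M₁ − M₂| / SD_pooled = |55.6 − 68.0| / 23.9 = 12.4 / 23.9 = 0.519.
For two independent groups with equal n: n = 2·((z_{α/2} + z_β) / d)².
z_{α/2} + z_β = 1.960 + 1.645 = 3.605.
n = 2 × (3.605 / 0.519)² = 2 × 6.946² = 2 × 48.25 = 96.5.
Round up to the next whole participant.

n = 97 per group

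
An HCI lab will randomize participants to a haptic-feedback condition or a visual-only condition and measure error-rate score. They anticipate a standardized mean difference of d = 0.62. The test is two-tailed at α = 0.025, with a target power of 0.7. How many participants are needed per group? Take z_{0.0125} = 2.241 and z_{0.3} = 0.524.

For two independent groups with equal n: n = 2·((z_{α/2} + z_β) / d)².
z_{α/2} + z_β = 2.241 + 0.524 = 2.765.
n = 2 × (2.765 / 0.62)² = 2 × 4.460² = 2 × 19.89 = 39.8.
Round up to the next whole participant.

n = 40 per group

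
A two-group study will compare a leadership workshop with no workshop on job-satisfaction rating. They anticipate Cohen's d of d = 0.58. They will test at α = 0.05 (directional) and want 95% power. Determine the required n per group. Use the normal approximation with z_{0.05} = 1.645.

For two independent groups with equal n: n = 2·((z_{α} + z_β) / d)².
z_{α} + z_β = 1.645 + 1.645 = 3.290.
n = 2 × (3.290 / 0.58)² = 2 × 5.672² = 2 × 32.18 = 64.4.
Round up to the next whole participant.

n = 65 per group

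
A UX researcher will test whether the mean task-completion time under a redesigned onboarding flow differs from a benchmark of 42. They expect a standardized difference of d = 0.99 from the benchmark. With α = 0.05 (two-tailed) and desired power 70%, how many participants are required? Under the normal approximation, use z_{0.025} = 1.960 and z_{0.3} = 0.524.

n = 7

For a one-sample test: n = ((z_{α/2} + z_β) / d)².
z_{α/2} + z_β = 1.960 + 0.524 = 2.484.
n = (2.484 / 0.99)² = 2.509² = 6.30.
Round up.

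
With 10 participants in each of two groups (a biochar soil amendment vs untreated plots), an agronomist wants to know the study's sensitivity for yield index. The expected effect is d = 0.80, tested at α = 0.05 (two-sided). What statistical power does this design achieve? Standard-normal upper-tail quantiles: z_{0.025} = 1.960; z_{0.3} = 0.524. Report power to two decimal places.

For two equal groups, power = Φ(d·√(n/2) − z_{α/2}).
d·√(n/2) = 0.80 × √(10/2) = 0.80 × 2.236 = 1.789.
z_β = 1.789 − 1.960 = -0.171.
Power = Φ(-0.171) = 0.432.

power ≈ 0.43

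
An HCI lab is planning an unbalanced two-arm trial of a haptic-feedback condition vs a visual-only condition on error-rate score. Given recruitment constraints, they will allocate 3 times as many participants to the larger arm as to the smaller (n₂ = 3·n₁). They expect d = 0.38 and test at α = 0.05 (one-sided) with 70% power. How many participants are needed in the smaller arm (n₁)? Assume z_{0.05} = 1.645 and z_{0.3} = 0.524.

With allocation ratio k = n₂/n₁ = 3, Var(x̄₁−x̄₂) = σ²(1/n₁ + 1/(k·n₁)) = σ²·(k+1)/(k·n₁).
So n₁ = (1 + 1/k)·((z_{α} + z_β)/d)² = 1.333 × (2.169/0.38)².
n₁ = 1.333 × 32.58 = 43.4.
Round up: n₁ = 44, giving n₂ = 3 × 44 = 132.

n₁ = 44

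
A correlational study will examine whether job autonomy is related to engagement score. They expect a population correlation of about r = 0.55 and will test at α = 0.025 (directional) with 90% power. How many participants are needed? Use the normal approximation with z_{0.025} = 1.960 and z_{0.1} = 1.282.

n = 31

Fisher's z: C = ½·ln((1+r)/(1−r)) = ½·ln(3.4444) = 0.6184.
n = ((z_{α} + z_β)/C)² + 3.
(1.960 + 1.282) / 0.6184 = 3.242 / 0.6184 = 5.243.
n = 5.243² + 3 = 27.48 + 3 = 30.5.
Round up.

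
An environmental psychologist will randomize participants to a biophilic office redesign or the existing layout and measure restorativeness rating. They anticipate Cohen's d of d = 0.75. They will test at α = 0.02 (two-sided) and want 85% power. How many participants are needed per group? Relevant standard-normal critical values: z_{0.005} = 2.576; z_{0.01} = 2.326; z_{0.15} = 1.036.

n = 41 per group

For two independent groups with equal n: n = 2·((z_{α/2} + z_β) / d)².
z_{α/2} + z_β = 2.326 + 1.036 = 3.362.
n = 2 × (3.362 / 0.75)² = 2 × 4.483² = 2 × 20.09 = 40.2.
Round up to the next whole participant.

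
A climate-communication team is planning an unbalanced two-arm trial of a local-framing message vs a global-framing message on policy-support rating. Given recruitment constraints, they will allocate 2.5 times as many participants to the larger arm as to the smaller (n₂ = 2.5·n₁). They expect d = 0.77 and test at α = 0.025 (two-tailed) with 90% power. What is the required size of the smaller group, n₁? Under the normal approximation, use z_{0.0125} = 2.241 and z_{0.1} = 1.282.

With allocation ratio k = n₂/n₁ = 2.5, Var(x̄₁−x̄₂) = σ²(1/n₁ + 1/(k·n₁)) = σ²·(k+1)/(k·n₁).
So n₁ = (1 + 1/k)·((z_{α/2} + z_β)/d)² = 1.400 × (3.523/0.77)².
n₁ = 1.400 × 20.93 = 29.3.
Round up: n₁ = 30, giving n₂ = 2.5 × 30 = 75.

n₁ = 30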